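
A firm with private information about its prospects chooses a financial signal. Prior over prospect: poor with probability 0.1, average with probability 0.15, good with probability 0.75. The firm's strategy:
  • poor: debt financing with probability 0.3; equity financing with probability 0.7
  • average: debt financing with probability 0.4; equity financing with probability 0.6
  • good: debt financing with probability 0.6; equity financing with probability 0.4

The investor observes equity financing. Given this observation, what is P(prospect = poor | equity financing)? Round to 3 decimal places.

Apply Bayes' rule using the sender's strategy as the likelihood.
P(equity financing) = 0.1·0.7 + 0.15·0.6 + 0.75·0.4 = 0.46
P(poor | equity financing) = (0.1·0.7) / 0.46 = 0.07 / 0.46 = 0.152174

0.152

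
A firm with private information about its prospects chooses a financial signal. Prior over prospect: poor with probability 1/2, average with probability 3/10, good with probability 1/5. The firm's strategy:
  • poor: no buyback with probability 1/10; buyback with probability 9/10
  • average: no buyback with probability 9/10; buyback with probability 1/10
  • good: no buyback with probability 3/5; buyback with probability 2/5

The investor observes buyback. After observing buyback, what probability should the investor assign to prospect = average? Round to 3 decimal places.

Apply Bayes' rule using the sender's strategy as the likelihood.
P(buyback) = (1/2)·(9/10) + (3/10)·(1/10) + (1/5)·(2/5) = 14/25
P(average | buyback) = ((3/10)·(1/10)) / (14/25) = (3/100) / (14/25) = 3/56

0.054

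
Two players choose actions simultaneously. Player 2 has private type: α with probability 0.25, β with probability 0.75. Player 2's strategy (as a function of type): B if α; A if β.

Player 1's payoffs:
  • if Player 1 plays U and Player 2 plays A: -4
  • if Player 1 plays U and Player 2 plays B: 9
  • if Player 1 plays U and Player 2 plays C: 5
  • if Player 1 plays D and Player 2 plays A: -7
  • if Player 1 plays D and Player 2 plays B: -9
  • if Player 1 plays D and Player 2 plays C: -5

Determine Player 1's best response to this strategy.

E[U] = 0.25·(9) + 0.75·(-4) = -0.75
E[D] = 0.25·(-9) + 0.75·(-7) = -7.5
Best response: U (-0.75 is the largest).

U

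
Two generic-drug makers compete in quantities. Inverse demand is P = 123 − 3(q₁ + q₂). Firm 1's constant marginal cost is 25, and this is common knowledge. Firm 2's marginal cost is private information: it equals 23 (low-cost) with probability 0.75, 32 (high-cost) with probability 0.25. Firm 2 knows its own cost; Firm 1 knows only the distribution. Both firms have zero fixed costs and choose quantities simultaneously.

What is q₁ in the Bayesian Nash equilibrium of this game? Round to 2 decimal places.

10.92

Type-c best response for Firm 2: q₂(c) = (123 − c)/6 − q₁/2.
Firm 1 maximizes expected profit; its first-order condition is 123 − 6q₁ − 3E[q₂] − 25 = 0.
Substituting E[q₂] and solving: E[c₂] = 25.25, so q₁ = (123 − 2·25 + 25.25)/9 = 10.9167.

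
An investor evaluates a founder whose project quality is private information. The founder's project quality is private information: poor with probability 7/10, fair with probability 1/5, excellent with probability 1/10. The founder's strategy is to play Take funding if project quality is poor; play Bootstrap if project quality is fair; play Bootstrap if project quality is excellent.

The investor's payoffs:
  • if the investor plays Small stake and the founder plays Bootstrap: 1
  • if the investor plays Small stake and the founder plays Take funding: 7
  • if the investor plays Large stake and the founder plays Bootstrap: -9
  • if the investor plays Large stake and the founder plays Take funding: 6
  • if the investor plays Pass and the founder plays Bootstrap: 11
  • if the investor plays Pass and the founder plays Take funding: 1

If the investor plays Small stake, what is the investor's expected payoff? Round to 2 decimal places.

5.20

E[Small stake] = 7/10·7 + 1/5·1 + 1/10·1 = 49/10 + 1/5 + 1/10 = 26/5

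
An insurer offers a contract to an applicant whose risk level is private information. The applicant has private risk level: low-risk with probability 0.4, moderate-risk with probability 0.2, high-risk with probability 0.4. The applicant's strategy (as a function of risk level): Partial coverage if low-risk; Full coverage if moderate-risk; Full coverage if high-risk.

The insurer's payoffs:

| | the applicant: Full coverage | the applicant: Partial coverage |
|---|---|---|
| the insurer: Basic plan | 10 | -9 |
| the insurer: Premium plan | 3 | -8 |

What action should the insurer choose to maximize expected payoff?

E[Basic plan] = 0.4·(-9) + 0.2·(10) + 0.4·(10) = 2.4
E[Premium plan] = 0.4·(-8) + 0.2·(3) + 0.4·(3) = -1.4
Best response: Basic plan (2.4 is the largest).

Basic plan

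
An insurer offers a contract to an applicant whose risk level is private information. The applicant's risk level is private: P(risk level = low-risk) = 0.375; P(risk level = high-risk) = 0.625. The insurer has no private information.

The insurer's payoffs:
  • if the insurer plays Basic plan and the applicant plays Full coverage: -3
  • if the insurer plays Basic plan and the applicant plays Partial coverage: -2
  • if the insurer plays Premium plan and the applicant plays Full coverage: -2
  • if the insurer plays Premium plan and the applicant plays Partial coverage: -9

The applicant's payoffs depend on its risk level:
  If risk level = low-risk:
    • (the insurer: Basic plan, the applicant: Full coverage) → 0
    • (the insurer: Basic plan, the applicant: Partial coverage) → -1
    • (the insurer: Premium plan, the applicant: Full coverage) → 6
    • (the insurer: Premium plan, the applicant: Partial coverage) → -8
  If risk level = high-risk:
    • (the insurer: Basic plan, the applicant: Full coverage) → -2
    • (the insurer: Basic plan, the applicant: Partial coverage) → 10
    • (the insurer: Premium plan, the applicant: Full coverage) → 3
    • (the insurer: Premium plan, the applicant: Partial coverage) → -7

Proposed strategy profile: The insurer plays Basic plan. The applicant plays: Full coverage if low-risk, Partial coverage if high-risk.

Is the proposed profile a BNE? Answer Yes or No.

A profile is a BNE iff every type of every player is best-responding given beliefs about the other side.
The insurer plays Basic plan: E[Basic plan] = 0.375·(-3) + 0.625·(-2) = -2.375; E[Premium plan] = -6.375. Best-responding. ✓
The applicant (risk level low-risk), facing Basic plan: Full coverage gives 0, Partial coverage gives -1. Proposed Full coverage is best. ✓
The applicant (risk level high-risk), facing Basic plan: Full coverage gives -2, Partial coverage gives 10. Proposed Partial coverage is best. ✓

Yes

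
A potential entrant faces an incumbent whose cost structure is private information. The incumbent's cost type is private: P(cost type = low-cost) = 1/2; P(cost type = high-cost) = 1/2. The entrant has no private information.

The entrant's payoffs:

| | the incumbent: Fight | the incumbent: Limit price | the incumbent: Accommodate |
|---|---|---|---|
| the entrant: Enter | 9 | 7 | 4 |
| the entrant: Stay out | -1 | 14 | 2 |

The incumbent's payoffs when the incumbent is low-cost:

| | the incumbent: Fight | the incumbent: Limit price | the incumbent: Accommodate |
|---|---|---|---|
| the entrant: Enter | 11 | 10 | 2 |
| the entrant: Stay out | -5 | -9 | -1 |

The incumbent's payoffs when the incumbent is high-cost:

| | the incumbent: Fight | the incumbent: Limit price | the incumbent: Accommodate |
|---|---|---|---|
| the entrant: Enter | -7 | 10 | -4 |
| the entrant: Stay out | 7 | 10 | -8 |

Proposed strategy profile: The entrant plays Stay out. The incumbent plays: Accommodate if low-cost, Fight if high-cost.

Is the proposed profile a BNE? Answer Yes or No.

The entrant plays Stay out: E[Stay out] = 1/2·(2) + 1/2·(-1) = 1/2; E[Enter] = 13/2. Not best-responding. ✗
The incumbent (cost type low-cost), facing Stay out: Fight gives -5, Limit price gives -9, Accommodate gives -1. Proposed Accommodate is best. ✓
The incumbent (cost type high-cost), facing Stay out: Fight gives 7, Limit price gives 10, Accommodate gives -8. Proposed Fight is not best — profitable deviation exists. ✗

No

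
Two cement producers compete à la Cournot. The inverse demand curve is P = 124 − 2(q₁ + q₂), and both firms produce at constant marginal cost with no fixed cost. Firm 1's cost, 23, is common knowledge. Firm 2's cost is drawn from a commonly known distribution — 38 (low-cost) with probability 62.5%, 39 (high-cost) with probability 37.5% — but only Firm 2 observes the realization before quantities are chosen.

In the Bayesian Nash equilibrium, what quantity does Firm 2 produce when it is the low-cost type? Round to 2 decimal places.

Firm 2 with cost c maximizes (124 − 2(q₁+q₂) − c)·q₂, giving q₂(c) = (124 − c − 2q₁)/4.
E[c₂] = 0.625·38 + 0.375·39 = 38.375
Firm 1's FOC against E[q₂] yields q₁ = (124 − 2·23 + E[c₂])/6 = (124 − 46 + 38.375)/6 = 19.3958.
q₂(low-cost) = (124 − 38 − 2·19.3958)/4 = 11.8021.

11.80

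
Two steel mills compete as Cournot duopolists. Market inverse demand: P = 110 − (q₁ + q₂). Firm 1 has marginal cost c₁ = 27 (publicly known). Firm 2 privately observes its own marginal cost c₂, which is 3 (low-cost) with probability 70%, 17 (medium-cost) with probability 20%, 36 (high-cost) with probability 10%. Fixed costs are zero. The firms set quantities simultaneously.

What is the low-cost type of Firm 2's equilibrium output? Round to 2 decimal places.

Type-c best response for Firm 2: q₂(c) = (110 − c)/2 − q₁/2.
Firm 1 maximizes expected profit; its first-order condition is 110 − 2q₁ − E[q₂] − 27 = 0.
Substituting E[q₂] and solving: E[c₂] = 9.1, so q₁ = (110 − 2·27 + 9.1)/3 = 21.7.
q₂(low-cost) = (110 − 3 − 21.7)/2 = 42.65.

42.65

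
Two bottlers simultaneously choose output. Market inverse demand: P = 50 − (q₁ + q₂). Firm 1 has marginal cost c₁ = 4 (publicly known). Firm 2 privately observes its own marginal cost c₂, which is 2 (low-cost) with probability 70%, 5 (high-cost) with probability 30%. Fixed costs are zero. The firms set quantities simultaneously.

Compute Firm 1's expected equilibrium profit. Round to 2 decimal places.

224.00

Firm 2 with cost c maximizes (50 − (q₁+q₂) − c)·q₂, giving q₂(c) = (50 − c − q₁)/2.
E[c₂] = 0.7·2 + 0.3·5 = 2.9
Firm 1's FOC against E[q₂] yields q₁ = (50 − 2·4 + E[c₂])/3 = (50 − 8 + 2.9)/3 = 14.9667.
E[P] = 50 − (q₁ + E[q₂]) = 18.9667; Firm 1's expected profit = (E[P] − 4)·q₁ = (18.9667 − 4)·14.9667 = 224.001.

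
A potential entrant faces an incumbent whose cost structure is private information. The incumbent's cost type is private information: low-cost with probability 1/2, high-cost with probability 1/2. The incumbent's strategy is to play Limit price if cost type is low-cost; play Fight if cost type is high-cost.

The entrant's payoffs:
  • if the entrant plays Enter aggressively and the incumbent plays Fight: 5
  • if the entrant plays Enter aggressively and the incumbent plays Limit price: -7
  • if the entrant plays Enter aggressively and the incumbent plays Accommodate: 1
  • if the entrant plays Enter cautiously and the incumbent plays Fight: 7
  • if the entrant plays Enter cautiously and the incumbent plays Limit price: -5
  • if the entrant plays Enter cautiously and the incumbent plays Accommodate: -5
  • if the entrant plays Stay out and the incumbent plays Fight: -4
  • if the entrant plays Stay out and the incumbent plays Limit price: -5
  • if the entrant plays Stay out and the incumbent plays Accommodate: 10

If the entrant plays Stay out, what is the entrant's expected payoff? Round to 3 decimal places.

E[Stay out] = 1/2·(-5) + 1/2·(-4) = (-5/2) + (-2) = -9/2

-4.500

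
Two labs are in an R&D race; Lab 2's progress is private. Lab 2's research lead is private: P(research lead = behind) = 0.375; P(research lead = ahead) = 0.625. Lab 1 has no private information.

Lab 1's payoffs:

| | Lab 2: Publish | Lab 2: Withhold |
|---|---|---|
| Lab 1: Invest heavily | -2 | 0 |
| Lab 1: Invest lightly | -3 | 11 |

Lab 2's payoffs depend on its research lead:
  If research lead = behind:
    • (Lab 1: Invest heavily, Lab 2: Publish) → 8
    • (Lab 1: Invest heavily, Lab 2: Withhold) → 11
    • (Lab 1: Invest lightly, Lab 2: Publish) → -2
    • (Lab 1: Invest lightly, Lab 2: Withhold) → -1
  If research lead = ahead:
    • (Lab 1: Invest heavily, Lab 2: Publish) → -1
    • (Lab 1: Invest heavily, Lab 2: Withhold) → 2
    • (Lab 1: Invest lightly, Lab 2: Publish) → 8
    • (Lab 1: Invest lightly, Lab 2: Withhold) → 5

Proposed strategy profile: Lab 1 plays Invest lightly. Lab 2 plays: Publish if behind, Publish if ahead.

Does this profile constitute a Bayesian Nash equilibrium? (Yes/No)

Lab 1 plays Invest lightly: E[Invest lightly] = 0.375·(-3) + 0.625·(-3) = -3; E[Invest heavily] = -2. Not best-responding. ✗
Lab 2 (research lead behind), facing Invest lightly: Publish gives -2, Withhold gives -1. Proposed Publish is not best — profitable deviation exists. ✗
Lab 2 (research lead ahead), facing Invest lightly: Publish gives 8, Withhold gives 5. Proposed Publish is best. ✓

No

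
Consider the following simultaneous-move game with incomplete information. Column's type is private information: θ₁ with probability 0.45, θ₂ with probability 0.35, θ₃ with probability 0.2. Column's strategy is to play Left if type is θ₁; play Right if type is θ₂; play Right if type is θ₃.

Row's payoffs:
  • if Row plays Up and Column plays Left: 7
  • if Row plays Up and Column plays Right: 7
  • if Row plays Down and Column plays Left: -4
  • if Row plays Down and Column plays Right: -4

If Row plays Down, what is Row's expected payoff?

-4

E[Down] = 0.45·(-4) + 0.35·(-4) + 0.2·(-4) = (-1.8) + (-1.4) + (-0.8) = -4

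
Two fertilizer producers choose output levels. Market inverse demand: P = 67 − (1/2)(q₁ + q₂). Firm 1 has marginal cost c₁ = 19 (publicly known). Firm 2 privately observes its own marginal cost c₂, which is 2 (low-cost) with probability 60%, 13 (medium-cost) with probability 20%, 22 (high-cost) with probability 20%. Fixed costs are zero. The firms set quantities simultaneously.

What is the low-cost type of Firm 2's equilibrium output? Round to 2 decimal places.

52.60

Firm 2 with cost c maximizes (67 − (1/2)(q₁+q₂) − c)·q₂, giving q₂(c) = (67 − c − (1/2)q₁).
E[c₂] = 0.6·2 + 0.2·13 + 0.2·22 = 8.2
Firm 1's FOC against E[q₂] yields q₁ = (67 − 2·19 + E[c₂])/(3/2) = (67 − 38 + 8.2)/(3/2) = 24.8.
q₂(low-cost) = (67 − 2 − (1/2)·24.8) = 52.6.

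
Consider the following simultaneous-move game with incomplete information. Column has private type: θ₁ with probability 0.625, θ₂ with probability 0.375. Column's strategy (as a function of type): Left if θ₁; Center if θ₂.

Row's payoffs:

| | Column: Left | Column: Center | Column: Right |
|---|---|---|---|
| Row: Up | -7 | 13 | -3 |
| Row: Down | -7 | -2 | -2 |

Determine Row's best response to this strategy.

Compute Row's expected payoff for each action, taking the expectation over Column's type.
E[Up] = 0.625·(-7) + 0.375·(13) = 0.5
E[Down] = 0.625·(-7) + 0.375·(-2) = -5.125
Best response: Up (0.5 is the largest).

Up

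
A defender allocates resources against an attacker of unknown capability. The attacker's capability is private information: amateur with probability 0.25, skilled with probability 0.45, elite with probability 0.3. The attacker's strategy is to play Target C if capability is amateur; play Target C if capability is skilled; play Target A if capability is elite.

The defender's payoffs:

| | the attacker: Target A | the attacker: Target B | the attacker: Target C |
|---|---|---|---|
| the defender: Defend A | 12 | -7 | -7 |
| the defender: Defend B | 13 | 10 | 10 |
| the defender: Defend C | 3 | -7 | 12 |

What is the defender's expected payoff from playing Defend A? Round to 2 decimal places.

-1.30

Take the expectation over the attacker's capability, weighting each type's action by its prior probability.
E[Defend A] = 0.25·(-7) + 0.45·(-7) + 0.3·12 = (-1.75) + (-3.15) + 3.6 = -1.3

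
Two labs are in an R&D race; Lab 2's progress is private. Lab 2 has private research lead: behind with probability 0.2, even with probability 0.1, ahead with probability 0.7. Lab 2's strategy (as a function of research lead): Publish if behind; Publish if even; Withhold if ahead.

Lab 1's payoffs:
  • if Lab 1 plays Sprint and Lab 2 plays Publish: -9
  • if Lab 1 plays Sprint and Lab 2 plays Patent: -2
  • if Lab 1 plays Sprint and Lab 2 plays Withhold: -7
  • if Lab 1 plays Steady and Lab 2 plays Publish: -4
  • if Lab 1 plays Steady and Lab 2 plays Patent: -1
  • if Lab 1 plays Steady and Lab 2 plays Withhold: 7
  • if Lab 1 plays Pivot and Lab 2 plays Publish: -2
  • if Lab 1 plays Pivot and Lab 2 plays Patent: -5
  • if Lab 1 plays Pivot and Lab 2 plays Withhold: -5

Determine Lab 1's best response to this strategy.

E[Sprint] = 0.2·(-9) + 0.1·(-9) + 0.7·(-7) = -7.6
E[Steady] = 0.2·(-4) + 0.1·(-4) + 0.7·(7) = 3.7
E[Pivot] = 0.2·(-2) + 0.1·(-2) + 0.7·(-5) = -4.1
Best response: Steady (3.7 is the largest).

Steady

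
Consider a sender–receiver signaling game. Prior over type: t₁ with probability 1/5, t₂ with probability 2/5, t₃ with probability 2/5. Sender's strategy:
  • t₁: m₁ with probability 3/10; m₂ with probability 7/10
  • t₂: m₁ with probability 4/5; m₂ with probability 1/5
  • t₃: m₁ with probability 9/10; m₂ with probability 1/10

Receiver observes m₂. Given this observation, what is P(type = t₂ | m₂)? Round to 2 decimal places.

P(m₂) = (1/5)·(7/10) + (2/5)·(1/5) + (2/5)·(1/10) = 13/50
P(t₂ | m₂) = ((2/5)·(1/5)) / (13/50) = (2/25) / (13/50) = 4/13

0.31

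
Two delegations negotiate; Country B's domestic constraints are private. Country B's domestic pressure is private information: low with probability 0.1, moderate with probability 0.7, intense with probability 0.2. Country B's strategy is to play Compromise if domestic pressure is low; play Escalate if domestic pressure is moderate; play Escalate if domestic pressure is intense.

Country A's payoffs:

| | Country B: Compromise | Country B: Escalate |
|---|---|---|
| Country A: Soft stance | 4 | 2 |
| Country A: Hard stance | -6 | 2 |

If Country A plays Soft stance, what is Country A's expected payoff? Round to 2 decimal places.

2.20

Take the expectation over Country B's domestic pressure, weighting each type's action by its prior probability.
E[Soft stance] = 0.1·4 + 0.7·2 + 0.2·2 = 0.4 + 1.4 + 0.4 = 2.2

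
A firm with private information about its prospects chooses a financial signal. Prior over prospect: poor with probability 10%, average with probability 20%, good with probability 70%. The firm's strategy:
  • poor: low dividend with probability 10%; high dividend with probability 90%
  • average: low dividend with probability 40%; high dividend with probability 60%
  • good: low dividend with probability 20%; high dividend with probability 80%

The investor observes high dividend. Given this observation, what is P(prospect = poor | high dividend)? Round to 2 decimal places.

P(high dividend) = 0.1·0.9 + 0.2·0.6 + 0.7·0.8 = 0.77
P(poor | high dividend) = (0.1·0.9) / 0.77 = 0.09 / 0.77 = 0.116883

0.12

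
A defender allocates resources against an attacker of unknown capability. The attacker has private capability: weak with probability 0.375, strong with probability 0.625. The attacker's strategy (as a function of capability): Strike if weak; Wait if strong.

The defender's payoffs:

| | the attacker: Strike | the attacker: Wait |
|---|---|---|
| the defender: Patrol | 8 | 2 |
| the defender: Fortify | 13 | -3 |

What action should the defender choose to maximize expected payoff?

Patrol

Compute the defender's expected payoff for each action, taking the expectation over the attacker's type.
E[Patrol] = 0.375·(8) + 0.625·(2) = 4.25
E[Fortify] = 0.375·(13) + 0.625·(-3) = 3
Best response: Patrol (4.25 is the largest).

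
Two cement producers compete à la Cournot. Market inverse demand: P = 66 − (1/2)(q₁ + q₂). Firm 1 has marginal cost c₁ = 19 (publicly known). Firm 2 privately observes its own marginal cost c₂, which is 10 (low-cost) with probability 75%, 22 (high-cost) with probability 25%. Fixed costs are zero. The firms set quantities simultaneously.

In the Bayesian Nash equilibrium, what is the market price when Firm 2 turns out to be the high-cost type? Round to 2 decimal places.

Type-c best response for Firm 2: q₂(c) = (66 − c) − q₁/2.
Firm 1 maximizes expected profit; its first-order condition is 66 − q₁ − (1/2)E[q₂] − 19 = 0.
Substituting E[q₂] and solving: E[c₂] = 13, so q₁ = (66 − 2·19 + 13)/(3/2) = 27.3333.
q₂(high-cost) = 30.3333, so P = 66 − (1/2)·(27.3333 + 30.3333) = 37.1667.

37.17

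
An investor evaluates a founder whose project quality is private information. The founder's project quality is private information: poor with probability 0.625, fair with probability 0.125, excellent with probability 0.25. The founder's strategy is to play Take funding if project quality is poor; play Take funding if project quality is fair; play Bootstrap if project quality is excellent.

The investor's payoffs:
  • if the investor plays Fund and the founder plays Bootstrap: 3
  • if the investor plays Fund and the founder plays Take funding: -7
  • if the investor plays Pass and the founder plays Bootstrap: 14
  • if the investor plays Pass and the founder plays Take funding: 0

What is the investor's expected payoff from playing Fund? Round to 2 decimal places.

Take the expectation over the founder's project quality, weighting each type's action by its prior probability.
E[Fund] = 0.625·(-7) + 0.125·(-7) + 0.25·3 = (-4.375) + (-0.875) + 0.75 = -4.5

-4.50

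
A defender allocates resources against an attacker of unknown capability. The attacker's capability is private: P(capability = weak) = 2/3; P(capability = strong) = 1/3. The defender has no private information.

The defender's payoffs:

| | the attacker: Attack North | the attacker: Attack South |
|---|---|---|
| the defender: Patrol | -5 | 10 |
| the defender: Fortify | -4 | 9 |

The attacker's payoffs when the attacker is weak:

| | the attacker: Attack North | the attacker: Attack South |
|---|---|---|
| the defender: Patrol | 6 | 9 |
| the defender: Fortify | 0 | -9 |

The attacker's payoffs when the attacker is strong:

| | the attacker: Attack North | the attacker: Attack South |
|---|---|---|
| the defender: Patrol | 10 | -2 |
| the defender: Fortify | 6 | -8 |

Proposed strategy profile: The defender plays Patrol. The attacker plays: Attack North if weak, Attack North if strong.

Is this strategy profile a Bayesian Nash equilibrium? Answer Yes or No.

A profile is a BNE iff every type of every player is best-responding given beliefs about the other side.
The defender plays Patrol: E[Patrol] = 2/3·(-5) + 1/3·(-5) = -5; E[Fortify] = -4. Not best-responding. ✗
The attacker (capability weak), facing Patrol: Attack North gives 6, Attack South gives 9. Proposed Attack North is not best — profitable deviation exists. ✗
The attacker (capability strong), facing Patrol: Attack North gives 10, Attack South gives -2. Proposed Attack North is best. ✓

No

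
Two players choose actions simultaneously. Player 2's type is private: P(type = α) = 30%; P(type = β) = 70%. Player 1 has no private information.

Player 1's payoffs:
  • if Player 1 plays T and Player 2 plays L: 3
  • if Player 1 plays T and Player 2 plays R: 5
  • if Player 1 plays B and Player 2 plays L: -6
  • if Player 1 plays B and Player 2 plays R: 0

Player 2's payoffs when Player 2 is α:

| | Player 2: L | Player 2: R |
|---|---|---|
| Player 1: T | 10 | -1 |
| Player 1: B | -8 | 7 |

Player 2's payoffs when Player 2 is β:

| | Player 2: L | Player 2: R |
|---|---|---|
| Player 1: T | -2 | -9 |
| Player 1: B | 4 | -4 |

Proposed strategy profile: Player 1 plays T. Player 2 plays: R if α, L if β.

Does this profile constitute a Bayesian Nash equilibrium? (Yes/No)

Player 1 plays T: E[T] = 0.3·(5) + 0.7·(3) = 3.6; E[B] = -4.2. Best-responding. ✓
Player 2 (type α), facing T: L gives 10, R gives -1. Proposed R is not best — profitable deviation exists. ✗
Player 2 (type β), facing T: L gives -2, R gives -9. Proposed L is best. ✓

No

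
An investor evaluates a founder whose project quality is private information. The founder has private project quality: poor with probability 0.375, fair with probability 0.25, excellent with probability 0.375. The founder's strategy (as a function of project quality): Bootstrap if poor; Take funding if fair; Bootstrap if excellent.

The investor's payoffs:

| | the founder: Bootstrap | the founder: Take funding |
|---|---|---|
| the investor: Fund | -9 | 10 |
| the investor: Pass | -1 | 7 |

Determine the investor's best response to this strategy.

Compute the investor's expected payoff for each action, taking the expectation over the founder's type.
E[Fund] = 0.375·(-9) + 0.25·(10) + 0.375·(-9) = -4.25
E[Pass] = 0.375·(-1) + 0.25·(7) + 0.375·(-1) = 1
Best response: Pass (1 is the largest).

Pass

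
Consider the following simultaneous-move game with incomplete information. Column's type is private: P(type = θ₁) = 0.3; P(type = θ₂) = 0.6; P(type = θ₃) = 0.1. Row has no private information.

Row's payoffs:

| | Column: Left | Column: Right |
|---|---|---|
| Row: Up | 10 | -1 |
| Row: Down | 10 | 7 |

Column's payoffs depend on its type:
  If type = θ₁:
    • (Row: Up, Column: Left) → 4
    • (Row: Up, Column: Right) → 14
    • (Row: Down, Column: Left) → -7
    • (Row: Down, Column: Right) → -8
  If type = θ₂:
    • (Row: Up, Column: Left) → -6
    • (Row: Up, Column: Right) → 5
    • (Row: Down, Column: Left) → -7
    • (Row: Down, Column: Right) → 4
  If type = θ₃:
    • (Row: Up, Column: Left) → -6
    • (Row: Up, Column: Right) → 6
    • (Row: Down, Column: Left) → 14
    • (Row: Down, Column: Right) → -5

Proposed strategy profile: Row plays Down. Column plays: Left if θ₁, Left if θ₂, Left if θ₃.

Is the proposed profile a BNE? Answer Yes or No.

No

A profile is a BNE iff every type of every player is best-responding given beliefs about the other side.
Row plays Down: E[Down] = 0.3·(10) + 0.6·(10) + 0.1·(10) = 10; E[Up] = 10. Best-responding. ✓
Column (type θ₁), facing Down: Left gives -7, Right gives -8. Proposed Left is best. ✓
Column (type θ₂), facing Down: Left gives -7, Right gives 4. Proposed Left is not best — profitable deviation exists. ✗
Column (type θ₃), facing Down: Left gives 14, Right gives -5. Proposed Left is best. ✓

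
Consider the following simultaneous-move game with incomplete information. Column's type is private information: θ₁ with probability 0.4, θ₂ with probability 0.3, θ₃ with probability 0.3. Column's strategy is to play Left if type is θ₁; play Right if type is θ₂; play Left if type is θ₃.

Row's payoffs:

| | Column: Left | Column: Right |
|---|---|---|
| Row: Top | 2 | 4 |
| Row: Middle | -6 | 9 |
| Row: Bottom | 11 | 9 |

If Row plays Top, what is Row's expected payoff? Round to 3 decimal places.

E[Top] = 0.4·2 + 0.3·4 + 0.3·2 = 0.8 + 1.2 + 0.6 = 2.6

2.600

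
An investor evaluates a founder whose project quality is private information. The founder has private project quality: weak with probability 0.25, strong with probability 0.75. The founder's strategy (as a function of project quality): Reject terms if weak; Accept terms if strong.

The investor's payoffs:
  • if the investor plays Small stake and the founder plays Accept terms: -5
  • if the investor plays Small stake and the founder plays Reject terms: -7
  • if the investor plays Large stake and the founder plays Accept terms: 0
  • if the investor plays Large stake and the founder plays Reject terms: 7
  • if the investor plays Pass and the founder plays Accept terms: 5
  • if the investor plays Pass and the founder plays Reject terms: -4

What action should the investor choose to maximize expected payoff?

E[Small stake] = 0.25·(-7) + 0.75·(-5) = -5.5
E[Large stake] = 0.25·(7) + 0.75·(0) = 1.75
E[Pass] = 0.25·(-4) + 0.75·(5) = 2.75
Best response: Pass (2.75 is the largest).

Pass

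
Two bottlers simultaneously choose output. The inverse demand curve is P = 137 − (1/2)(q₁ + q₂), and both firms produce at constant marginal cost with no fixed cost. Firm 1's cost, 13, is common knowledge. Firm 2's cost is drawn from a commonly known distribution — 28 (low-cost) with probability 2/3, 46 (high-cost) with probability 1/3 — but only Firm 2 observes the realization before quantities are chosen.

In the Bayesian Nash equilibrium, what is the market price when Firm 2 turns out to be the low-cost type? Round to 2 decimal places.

58.33

Type-c best response for Firm 2: q₂(c) = (137 − c) − q₁/2.
Firm 1 maximizes expected profit; its first-order condition is 137 − q₁ − (1/2)E[q₂] − 13 = 0.
Substituting E[q₂] and solving: E[c₂] = 34, so q₁ = (137 − 2·13 + 34)/(3/2) = 96.6667.
q₂(low-cost) = 60.6667, so P = 137 − (1/2)·(96.6667 + 60.6667) = 58.3333.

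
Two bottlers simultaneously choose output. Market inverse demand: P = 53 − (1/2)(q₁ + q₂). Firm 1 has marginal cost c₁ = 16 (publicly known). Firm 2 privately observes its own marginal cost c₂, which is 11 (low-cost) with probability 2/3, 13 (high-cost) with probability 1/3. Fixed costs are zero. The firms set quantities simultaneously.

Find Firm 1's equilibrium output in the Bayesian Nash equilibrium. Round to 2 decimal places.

Each type of Firm 2 best-responds to q₁; Firm 1 best-responds to the expected q₂ over Firm 2's types.
Firm 2 with cost c maximizes (53 − (1/2)(q₁+q₂) − c)·q₂, giving q₂(c) = (53 − c − (1/2)q₁).
E[c₂] = 2/3·11 + 1/3·13 = 11.6667
Firm 1's FOC against E[q₂] yields q₁ = (53 − 2·16 + E[c₂])/(3/2) = (53 − 32 + 11.6667)/(3/2) = 21.7778.

21.78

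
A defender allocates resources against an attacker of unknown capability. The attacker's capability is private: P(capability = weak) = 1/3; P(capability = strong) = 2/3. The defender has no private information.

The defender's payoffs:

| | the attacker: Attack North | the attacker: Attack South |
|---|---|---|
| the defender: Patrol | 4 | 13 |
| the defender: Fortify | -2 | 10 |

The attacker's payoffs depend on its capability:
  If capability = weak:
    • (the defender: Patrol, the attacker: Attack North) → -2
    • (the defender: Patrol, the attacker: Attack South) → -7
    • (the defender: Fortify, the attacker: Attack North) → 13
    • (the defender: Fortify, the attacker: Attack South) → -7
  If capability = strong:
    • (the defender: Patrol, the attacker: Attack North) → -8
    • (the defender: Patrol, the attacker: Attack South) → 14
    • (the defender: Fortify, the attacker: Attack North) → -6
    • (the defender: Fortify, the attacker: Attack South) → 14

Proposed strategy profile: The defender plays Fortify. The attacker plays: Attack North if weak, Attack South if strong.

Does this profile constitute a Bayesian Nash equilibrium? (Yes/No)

No

The defender plays Fortify: E[Fortify] = 1/3·(-2) + 2/3·(10) = 6; E[Patrol] = 10. Not best-responding. ✗
The attacker (capability weak), facing Fortify: Attack North gives 13, Attack South gives -7. Proposed Attack North is best. ✓
The attacker (capability strong), facing Fortify: Attack North gives -6, Attack South gives 14. Proposed Attack South is best. ✓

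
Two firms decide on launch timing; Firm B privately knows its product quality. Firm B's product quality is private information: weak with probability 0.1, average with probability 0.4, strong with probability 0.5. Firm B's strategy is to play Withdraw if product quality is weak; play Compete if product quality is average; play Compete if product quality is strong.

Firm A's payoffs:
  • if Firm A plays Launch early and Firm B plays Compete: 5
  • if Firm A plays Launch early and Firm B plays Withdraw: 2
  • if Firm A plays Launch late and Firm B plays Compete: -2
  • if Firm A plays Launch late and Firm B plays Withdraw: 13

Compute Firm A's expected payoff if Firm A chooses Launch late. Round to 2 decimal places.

-0.50

Take the expectation over Firm B's product quality, weighting each type's action by its prior probability.
E[Launch late] = 0.1·13 + 0.4·(-2) + 0.5·(-2) = 1.3 + (-0.8) + (-1) = -0.5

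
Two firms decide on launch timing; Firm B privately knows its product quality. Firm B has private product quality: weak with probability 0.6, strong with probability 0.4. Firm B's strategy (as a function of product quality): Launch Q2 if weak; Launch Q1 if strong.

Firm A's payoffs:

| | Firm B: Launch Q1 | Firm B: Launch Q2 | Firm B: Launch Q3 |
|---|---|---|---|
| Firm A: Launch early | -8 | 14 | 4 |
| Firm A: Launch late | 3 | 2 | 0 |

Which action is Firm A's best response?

E[Launch early] = 0.6·(14) + 0.4·(-8) = 5.2
E[Launch late] = 0.6·(2) + 0.4·(3) = 2.4
Best response: Launch early (5.2 is the largest).

Launch early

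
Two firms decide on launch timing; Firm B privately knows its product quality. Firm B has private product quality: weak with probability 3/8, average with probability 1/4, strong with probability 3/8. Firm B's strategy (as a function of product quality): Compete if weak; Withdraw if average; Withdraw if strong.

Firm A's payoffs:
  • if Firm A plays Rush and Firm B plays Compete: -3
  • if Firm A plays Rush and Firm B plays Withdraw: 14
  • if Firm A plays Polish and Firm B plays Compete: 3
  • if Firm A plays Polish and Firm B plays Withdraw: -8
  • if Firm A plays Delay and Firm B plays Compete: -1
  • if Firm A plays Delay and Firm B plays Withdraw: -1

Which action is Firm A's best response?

Rush

E[Rush] = 3/8·(-3) + 1/4·(14) + 3/8·(14) = 61/8
E[Polish] = 3/8·(3) + 1/4·(-8) + 3/8·(-8) = -31/8
E[Delay] = 3/8·(-1) + 1/4·(-1) + 3/8·(-1) = -1
Best response: Rush (61/8 is the largest).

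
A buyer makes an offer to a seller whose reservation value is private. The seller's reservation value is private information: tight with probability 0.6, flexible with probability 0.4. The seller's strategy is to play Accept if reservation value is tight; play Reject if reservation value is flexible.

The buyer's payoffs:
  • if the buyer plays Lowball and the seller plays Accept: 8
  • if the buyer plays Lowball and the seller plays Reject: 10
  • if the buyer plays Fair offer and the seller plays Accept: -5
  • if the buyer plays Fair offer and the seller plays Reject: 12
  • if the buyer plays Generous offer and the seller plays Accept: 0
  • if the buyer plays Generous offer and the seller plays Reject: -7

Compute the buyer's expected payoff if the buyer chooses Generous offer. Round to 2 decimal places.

-2.80

E[Generous offer] = 0.6·0 + 0.4·(-7) = 0 + (-2.8) = -2.8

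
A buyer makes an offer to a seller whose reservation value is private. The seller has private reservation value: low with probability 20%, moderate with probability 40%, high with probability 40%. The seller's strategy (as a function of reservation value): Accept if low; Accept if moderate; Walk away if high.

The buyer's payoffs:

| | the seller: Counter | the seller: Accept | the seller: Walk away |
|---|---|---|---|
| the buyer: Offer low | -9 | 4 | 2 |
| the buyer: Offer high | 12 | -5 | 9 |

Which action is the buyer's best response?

Compute the buyer's expected payoff for each action, taking the expectation over the seller's type.
E[Offer low] = 0.2·(4) + 0.4·(4) + 0.4·(2) = 3.2
E[Offer high] = 0.2·(-5) + 0.4·(-5) + 0.4·(9) = 0.6
Best response: Offer low (3.2 is the largest).

Offer low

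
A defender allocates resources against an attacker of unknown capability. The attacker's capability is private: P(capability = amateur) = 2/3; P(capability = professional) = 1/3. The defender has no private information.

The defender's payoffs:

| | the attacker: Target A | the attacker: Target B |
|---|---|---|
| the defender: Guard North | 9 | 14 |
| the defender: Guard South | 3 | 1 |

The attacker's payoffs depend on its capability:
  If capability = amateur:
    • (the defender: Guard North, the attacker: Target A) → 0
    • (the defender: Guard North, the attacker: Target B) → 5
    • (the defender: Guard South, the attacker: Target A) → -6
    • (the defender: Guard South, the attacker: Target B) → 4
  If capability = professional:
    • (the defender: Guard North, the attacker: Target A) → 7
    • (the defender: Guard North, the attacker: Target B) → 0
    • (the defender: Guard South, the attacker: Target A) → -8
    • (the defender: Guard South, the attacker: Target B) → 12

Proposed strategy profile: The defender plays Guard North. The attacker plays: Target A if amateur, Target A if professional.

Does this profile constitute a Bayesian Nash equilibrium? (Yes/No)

A profile is a BNE iff every type of every player is best-responding given beliefs about the other side.
The defender plays Guard North: E[Guard North] = 2/3·(9) + 1/3·(9) = 9; E[Guard South] = 3. Best-responding. ✓
The attacker (capability amateur), facing Guard North: Target A gives 0, Target B gives 5. Proposed Target A is not best — profitable deviation exists. ✗
The attacker (capability professional), facing Guard North: Target A gives 7, Target B gives 0. Proposed Target A is best. ✓

No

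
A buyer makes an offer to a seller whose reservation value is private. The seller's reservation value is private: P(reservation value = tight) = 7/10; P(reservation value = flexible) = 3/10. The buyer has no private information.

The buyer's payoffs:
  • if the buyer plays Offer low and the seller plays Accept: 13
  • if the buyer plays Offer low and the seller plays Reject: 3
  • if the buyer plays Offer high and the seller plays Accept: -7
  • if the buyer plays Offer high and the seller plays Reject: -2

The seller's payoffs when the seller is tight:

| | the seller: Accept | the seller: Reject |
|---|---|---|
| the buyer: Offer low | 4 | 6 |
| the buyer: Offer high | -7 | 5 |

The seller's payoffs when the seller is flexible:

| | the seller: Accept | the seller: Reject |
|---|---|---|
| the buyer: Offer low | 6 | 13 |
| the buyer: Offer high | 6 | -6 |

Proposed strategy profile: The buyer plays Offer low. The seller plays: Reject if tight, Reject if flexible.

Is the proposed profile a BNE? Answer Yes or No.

A profile is a BNE iff every type of every player is best-responding given beliefs about the other side.
The buyer plays Offer low: E[Offer low] = 7/10·(3) + 3/10·(3) = 3; E[Offer high] = -2. Best-responding. ✓
The seller (reservation value tight), facing Offer low: Accept gives 4, Reject gives 6. Proposed Reject is best. ✓
The seller (reservation value flexible), facing Offer low: Accept gives 6, Reject gives 13. Proposed Reject is best. ✓

Yes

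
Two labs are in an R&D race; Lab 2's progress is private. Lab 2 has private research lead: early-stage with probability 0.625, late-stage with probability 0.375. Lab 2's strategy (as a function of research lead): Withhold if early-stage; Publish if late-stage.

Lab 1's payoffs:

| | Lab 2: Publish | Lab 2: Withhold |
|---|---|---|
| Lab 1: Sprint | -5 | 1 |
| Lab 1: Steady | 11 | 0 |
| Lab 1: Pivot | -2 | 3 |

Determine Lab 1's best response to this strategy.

Steady

E[Sprint] = 0.625·(1) + 0.375·(-5) = -1.25
E[Steady] = 0.625·(0) + 0.375·(11) = 4.125
E[Pivot] = 0.625·(3) + 0.375·(-2) = 1.125
Best response: Steady (4.125 is the largest).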